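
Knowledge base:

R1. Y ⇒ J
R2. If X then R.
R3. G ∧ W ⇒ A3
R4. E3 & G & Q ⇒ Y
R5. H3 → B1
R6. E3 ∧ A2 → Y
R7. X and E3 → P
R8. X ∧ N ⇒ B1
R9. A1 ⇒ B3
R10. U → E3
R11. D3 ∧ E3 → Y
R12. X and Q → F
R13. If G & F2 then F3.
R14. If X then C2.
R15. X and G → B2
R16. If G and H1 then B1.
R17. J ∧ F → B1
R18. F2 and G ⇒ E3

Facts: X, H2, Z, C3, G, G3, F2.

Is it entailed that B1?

No

Forward chaining from the given facts derives: R, F3, C2, B2, E3, P.
Rules concluding B1: R5 needs H3; R8 needs N; R16 needs H1; R17 needs J — none of these are established.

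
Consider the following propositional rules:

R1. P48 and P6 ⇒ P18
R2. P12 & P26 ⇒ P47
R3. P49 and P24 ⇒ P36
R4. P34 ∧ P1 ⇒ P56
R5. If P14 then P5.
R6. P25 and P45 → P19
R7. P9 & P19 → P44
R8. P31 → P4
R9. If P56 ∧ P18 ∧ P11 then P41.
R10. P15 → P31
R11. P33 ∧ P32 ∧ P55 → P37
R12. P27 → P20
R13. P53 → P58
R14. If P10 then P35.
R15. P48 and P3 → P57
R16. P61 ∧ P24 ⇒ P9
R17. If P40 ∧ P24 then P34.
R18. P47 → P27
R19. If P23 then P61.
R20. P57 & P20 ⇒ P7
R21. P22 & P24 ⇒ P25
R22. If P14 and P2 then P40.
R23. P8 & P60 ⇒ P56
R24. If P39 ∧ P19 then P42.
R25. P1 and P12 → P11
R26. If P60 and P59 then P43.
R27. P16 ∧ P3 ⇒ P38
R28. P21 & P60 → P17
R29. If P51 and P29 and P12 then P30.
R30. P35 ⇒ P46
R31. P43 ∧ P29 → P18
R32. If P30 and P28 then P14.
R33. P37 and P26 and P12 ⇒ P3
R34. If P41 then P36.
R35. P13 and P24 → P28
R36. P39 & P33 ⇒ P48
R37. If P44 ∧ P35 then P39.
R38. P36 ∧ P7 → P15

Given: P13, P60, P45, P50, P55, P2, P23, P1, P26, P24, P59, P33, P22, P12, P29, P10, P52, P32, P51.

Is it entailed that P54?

No

Forward chaining from the given facts derives: P47, P37, P35, P27, P61, P25, P11, P43, P30, P46, P18, P3, P28, P19, P20, P9, P14, P5, P44, P40, P39, P34, P42, P48, P56, P41, P57, P7, P36, P15, P31, P4.
No rule has P54 as its conclusion, and it is not among the given facts.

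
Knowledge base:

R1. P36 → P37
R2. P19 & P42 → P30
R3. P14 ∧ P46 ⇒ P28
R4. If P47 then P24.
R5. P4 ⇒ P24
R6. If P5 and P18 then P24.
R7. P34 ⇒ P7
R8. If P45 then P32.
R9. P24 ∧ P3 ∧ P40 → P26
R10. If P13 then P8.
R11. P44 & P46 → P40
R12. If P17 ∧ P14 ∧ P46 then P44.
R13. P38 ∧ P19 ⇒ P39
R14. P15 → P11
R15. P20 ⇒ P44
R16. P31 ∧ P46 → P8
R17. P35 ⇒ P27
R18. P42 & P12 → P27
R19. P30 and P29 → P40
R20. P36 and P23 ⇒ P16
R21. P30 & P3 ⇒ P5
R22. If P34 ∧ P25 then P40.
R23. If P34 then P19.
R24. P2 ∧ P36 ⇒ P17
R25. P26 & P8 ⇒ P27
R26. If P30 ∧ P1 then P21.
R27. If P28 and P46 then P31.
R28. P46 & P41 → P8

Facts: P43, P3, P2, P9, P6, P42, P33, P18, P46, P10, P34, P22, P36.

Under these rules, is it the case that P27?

No

Forward chaining from the given facts derives: P37, P7, P19, P17, P30, P5, P24.
Rules concluding P27: R17 needs P35; R18 needs P12; R25 needs P26 — none of these are established.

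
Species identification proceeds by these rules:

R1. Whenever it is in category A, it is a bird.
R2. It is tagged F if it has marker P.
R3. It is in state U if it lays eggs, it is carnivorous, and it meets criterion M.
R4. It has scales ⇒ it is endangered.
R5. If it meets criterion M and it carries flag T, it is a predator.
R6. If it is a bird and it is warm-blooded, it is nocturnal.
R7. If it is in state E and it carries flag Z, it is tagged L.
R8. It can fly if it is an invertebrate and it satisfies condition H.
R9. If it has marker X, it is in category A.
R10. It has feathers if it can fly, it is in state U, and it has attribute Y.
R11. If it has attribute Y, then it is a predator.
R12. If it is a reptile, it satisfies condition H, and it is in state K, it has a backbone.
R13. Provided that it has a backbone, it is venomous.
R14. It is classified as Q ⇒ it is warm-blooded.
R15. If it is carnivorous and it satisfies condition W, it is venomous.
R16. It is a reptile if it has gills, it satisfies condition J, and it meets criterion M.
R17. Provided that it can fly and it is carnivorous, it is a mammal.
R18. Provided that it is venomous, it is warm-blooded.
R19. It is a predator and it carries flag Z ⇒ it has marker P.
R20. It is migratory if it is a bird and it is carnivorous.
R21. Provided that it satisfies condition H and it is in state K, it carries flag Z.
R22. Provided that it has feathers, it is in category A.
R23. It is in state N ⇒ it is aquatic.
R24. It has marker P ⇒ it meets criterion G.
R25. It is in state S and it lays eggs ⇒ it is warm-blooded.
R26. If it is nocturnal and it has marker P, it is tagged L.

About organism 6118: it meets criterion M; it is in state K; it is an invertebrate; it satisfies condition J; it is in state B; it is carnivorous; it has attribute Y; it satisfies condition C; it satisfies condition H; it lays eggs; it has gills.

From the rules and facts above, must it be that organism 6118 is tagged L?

Yes

By R3 (it lays eggs, it is carnivorous, it meets criterion M): it is in state U.
By R8 (it is an invertebrate, it satisfies condition H): it can fly.
By R10 (it can fly, it is in state U, it has attribute Y): it has feathers.
By R11 (it has attribute Y): it is a predator.
By R16 (it has gills, it satisfies condition J, it meets criterion M): it is a reptile.
By R21 (it satisfies condition H, it is in state K): it carries flag Z.
By R22 (it has feathers): it is in category A.
By R1 (it is in category A): it is a bird.
By R12 (it is a reptile, it satisfies condition H, it is in state K): it has a backbone.
By R13 (it has a backbone): it is venomous.
By R18 (it is venomous): it is warm-blooded.
By R19 (it is a predator, it carries flag Z): it has marker P.
By R6 (it is a bird, it is warm-blooded): it is nocturnal.
By R26 (it is nocturnal, it has marker P): it is tagged L.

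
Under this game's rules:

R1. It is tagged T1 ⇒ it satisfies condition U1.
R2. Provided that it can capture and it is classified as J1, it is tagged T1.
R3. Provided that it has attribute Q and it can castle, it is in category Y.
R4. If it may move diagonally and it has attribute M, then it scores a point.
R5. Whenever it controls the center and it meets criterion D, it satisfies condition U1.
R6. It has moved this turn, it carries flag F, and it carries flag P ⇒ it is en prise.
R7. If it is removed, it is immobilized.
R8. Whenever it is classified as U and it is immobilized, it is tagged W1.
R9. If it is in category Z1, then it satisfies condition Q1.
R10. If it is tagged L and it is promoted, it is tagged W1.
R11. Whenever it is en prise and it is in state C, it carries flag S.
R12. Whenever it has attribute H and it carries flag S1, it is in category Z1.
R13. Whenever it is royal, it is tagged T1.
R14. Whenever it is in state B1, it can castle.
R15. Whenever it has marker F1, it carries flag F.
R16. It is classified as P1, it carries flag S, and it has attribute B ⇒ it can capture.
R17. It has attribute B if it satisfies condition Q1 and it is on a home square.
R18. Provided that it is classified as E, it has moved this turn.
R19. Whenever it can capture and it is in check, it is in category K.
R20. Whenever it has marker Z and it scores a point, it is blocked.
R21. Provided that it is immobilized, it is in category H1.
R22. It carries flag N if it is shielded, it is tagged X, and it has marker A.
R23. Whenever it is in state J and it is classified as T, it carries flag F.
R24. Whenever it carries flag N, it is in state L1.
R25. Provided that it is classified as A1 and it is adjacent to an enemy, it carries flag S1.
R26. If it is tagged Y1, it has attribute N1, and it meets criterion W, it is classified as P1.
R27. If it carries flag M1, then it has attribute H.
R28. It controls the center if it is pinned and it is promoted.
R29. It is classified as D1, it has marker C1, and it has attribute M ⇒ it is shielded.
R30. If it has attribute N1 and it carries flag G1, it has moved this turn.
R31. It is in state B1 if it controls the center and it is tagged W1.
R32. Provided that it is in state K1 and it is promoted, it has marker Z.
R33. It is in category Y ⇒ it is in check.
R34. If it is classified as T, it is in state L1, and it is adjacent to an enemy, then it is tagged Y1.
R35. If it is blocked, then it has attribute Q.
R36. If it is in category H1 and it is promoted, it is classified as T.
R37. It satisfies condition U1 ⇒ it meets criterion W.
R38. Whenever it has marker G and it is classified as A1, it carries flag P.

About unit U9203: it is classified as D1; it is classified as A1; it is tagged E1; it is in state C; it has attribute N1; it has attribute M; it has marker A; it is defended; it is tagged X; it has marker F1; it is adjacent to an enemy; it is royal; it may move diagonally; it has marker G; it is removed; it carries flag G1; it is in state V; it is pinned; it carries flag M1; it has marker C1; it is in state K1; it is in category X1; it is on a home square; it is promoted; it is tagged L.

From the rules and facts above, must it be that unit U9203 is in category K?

Yes

By R4 (it may move diagonally, it has attribute M): it scores a point.
By R7 (it is removed): it is immobilized.
By R10 (it is tagged L, it is promoted): it is tagged W1.
By R13 (it is royal): it is tagged T1.
By R15 (it has marker F1): it carries flag F.
By R21 (it is immobilized): it is in category H1.
By R25 (it is classified as A1, it is adjacent to an enemy): it carries flag S1.
By R27 (it carries flag M1): it has attribute H.
By R28 (it is pinned, it is promoted): it controls the center.
By R29 (it is classified as D1, it has marker C1, it has attribute M): it is shielded.
By R30 (it has attribute N1, it carries flag G1): it has moved this turn.
By R31 (it controls the center, it is tagged W1): it is in state B1.
By R32 (it is in state K1, it is promoted): it has marker Z.
By R36 (it is in category H1, it is promoted): it is classified as T.
By R38 (it has marker G, it is classified as A1): it carries flag P.
By R1 (it is tagged T1): it satisfies condition U1.
By R6 (it has moved this turn, it carries flag F, it carries flag P): it is en prise.
By R11 (it is en prise, it is in state C): it carries flag S.
By R12 (it has attribute H, it carries flag S1): it is in category Z1.
By R14 (it is in state B1): it can castle.
By R20 (it has marker Z, it scores a point): it is blocked.
By R22 (it is shielded, it is tagged X, it has marker A): it carries flag N.
By R24 (it carries flag N): it is in state L1.
By R34 (it is classified as T, it is in state L1, it is adjacent to an enemy): it is tagged Y1.
By R35 (it is blocked): it has attribute Q.
By R37 (it satisfies condition U1): it meets criterion W.
By R3 (it has attribute Q, it can castle): it is in category Y.
By R9 (it is in category Z1): it satisfies condition Q1.
By R17 (it satisfies condition Q1, it is on a home square): it has attribute B.
By R26 (it is tagged Y1, it has attribute N1, it meets criterion W): it is classified as P1.
By R33 (it is in category Y): it is in check.
By R16 (it is classified as P1, it carries flag S, it has attribute B): it can capture.
By R19 (it can capture, it is in check): it is in category K.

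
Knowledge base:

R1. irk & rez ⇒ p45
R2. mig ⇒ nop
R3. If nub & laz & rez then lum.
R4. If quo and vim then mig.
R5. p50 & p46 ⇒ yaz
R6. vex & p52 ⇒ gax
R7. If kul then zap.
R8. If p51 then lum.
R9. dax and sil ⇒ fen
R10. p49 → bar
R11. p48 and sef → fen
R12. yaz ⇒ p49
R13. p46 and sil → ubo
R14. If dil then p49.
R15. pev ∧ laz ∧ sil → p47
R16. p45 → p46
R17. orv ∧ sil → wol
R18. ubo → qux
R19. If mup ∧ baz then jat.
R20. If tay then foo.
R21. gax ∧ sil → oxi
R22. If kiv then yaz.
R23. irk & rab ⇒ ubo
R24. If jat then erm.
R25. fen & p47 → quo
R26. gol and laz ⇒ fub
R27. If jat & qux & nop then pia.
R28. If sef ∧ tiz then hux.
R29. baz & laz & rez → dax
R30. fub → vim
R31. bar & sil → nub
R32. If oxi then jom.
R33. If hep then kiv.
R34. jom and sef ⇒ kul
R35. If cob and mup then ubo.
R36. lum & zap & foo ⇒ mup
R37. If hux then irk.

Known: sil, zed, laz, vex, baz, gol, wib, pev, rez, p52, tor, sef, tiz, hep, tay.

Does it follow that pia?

gax  (by R6: vex, p52)
p47  (by R15: pev, laz, sil)
foo  (by R20: tay)
oxi  (by R21: gax, sil)
fub  (by R26: gol, laz)
hux  (by R28: sef, tiz)
dax  (by R29: baz, laz, rez)
vim  (by R30: fub)
jom  (by R32: oxi)
kiv  (by R33: hep)
kul  (by R34: jom, sef)
irk  (by R37: hux)
p45  (by R1: irk, rez)
zap  (by R7: kul)
fen  (by R9: dax, sil)
p46  (by R16: p45)
yaz  (by R22: kiv)
quo  (by R25: fen, p47)
mig  (by R4: quo, vim)
p49  (by R12: yaz)
ubo  (by R13: p46, sil)
qux  (by R18: ubo)
nop  (by R2: mig)
bar  (by R10: p49)
nub  (by R31: bar, sil)
lum  (by R3: nub, laz, rez)
mup  (by R36: lum, zap, foo)
jat  (by R19: mup, baz)
pia  (by R27: jat, qux, nop)

Yes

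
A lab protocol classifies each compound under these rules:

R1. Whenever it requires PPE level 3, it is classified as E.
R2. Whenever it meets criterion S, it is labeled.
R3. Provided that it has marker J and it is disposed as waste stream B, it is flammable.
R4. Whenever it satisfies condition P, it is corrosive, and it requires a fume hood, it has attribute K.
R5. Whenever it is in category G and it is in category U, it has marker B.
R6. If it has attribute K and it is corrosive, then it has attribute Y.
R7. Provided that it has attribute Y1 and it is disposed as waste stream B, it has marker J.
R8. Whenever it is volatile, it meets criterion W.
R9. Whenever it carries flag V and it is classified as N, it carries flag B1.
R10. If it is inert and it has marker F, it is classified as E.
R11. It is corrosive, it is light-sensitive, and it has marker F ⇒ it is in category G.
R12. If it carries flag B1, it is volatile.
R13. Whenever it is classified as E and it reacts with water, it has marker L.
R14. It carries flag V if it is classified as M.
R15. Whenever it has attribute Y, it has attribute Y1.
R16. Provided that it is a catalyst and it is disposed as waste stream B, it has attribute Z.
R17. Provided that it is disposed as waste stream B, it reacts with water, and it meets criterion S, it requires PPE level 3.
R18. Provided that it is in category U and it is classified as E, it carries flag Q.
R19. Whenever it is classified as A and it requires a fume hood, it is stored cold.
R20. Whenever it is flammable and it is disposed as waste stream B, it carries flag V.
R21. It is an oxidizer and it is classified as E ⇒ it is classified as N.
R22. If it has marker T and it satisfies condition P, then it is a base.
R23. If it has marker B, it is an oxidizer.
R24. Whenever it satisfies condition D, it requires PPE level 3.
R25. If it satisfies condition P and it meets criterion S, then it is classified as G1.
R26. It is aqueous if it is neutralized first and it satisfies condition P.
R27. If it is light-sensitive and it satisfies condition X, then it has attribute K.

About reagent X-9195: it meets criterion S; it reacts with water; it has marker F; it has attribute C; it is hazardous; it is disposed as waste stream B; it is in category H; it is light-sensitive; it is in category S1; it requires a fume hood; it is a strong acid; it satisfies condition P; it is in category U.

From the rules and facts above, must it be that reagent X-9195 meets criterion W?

Forward chaining from the given facts derives: is labeled, requires PPE level 3, is classified as G1, is classified as E, has marker L, carries flag Q.
The only rule concluding "it meets criterion W" is R8, which needs "it is volatile"; that is never established.

No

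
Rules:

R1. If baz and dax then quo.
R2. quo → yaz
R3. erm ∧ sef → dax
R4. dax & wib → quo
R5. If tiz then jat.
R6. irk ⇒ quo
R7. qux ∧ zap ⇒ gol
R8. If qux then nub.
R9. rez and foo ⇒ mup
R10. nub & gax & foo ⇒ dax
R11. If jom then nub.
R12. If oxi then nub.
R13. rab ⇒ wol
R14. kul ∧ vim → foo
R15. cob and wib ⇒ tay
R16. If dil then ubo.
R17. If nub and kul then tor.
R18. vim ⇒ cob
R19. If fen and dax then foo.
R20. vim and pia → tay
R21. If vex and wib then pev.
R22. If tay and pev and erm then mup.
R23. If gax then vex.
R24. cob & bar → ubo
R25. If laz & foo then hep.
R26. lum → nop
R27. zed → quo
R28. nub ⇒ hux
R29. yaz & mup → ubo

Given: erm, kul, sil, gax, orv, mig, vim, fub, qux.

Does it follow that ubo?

No

Forward chaining from the given facts derives: nub, foo, tor, cob, vex, hux, dax.
Rules concluding ubo: R16 needs dil; R24 needs bar; R29 needs yaz — none of these are established.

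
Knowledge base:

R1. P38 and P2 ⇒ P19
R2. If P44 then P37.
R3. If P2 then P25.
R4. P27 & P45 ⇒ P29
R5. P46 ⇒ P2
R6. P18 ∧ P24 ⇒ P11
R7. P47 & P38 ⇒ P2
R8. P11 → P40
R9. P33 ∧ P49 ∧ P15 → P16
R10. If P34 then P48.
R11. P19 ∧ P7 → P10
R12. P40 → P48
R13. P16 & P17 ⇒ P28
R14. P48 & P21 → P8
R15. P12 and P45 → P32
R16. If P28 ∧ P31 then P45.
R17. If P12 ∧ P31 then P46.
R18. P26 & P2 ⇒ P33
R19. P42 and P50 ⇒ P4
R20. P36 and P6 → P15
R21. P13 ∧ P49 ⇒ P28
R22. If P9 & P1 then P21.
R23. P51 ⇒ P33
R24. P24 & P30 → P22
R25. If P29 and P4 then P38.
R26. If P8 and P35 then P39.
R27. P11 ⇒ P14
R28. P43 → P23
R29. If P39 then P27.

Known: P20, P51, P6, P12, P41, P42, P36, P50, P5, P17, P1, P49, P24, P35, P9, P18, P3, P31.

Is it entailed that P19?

P11  (by R6: P18, P24)
P40  (by R8: P11)
P48  (by R12: P40)
P46  (by R17: P12, P31)
P4  (by R19: P42, P50)
P15  (by R20: P36, P6)
P21  (by R22: P9, P1)
P33  (by R23: P51)
P2  (by R5: P46)
P16  (by R9: P33, P49, P15)
P28  (by R13: P16, P17)
P8  (by R14: P48, P21)
P45  (by R16: P28, P31)
P39  (by R26: P8, P35)
P27  (by R29: P39)
P29  (by R4: P27, P45)
P38  (by R25: P29, P4)
P19  (by R1: P38, P2)

Yes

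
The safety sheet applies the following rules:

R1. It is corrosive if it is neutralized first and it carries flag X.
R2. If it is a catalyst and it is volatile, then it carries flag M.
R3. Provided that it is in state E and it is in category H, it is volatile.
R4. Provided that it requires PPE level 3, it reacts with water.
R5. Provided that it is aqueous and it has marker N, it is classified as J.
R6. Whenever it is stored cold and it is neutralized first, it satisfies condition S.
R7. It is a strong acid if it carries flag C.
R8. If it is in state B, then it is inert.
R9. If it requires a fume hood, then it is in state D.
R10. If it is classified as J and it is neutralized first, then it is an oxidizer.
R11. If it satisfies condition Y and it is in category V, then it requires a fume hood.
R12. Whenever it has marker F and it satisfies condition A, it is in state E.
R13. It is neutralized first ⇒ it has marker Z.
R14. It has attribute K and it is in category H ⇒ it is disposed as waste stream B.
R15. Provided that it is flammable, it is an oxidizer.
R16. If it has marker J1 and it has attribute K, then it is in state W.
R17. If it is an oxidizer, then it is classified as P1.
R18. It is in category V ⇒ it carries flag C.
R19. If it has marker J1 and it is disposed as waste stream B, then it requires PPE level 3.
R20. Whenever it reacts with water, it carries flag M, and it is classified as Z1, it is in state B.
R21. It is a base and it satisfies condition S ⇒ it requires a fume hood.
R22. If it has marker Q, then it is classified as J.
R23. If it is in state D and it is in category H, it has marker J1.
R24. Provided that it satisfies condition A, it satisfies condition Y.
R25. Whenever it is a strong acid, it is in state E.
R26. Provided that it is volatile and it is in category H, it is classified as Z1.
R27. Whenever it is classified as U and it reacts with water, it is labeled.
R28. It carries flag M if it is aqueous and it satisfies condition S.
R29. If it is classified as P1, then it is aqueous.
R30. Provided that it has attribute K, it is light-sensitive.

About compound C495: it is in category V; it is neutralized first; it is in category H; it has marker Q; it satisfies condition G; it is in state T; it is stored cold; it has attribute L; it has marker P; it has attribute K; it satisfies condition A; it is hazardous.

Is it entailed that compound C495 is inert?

Yes

By R6 (it is stored cold, it is neutralized first): it satisfies condition S.
By R14 (it has attribute K, it is in category H): it is disposed as waste stream B.
By R18 (it is in category V): it carries flag C.
By R22 (it has marker Q): it is classified as J.
By R24 (it satisfies condition A): it satisfies condition Y.
By R7 (it carries flag C): it is a strong acid.
By R10 (it is classified as J, it is neutralized first): it is an oxidizer.
By R11 (it satisfies condition Y, it is in category V): it requires a fume hood.
By R17 (it is an oxidizer): it is classified as P1.
By R25 (it is a strong acid): it is in state E.
By R29 (it is classified as P1): it is aqueous.
By R3 (it is in state E, it is in category H): it is volatile.
By R9 (it requires a fume hood): it is in state D.
By R23 (it is in state D, it is in category H): it has marker J1.
By R26 (it is volatile, it is in category H): it is classified as Z1.
By R28 (it is aqueous, it satisfies condition S): it carries flag M.
By R19 (it has marker J1, it is disposed as waste stream B): it requires PPE level 3.
By R4 (it requires PPE level 3): it reacts with water.
By R20 (it reacts with water, it carries flag M, it is classified as Z1): it is in state B.
By R8 (it is in state B): it is inert.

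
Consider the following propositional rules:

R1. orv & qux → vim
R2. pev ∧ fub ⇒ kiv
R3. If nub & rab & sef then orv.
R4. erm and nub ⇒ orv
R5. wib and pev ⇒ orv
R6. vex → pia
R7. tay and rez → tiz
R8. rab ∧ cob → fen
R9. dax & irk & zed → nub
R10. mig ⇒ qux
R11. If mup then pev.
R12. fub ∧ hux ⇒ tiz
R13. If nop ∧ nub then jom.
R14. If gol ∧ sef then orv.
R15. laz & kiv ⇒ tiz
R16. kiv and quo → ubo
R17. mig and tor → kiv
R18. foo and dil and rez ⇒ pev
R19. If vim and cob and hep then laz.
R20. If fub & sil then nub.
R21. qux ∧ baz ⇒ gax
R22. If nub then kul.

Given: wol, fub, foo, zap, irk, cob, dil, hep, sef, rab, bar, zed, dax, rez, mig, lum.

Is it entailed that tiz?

nub  (by R9: dax, irk, zed)
qux  (by R10: mig)
pev  (by R18: foo, dil, rez)
kiv  (by R2: pev, fub)
orv  (by R3: nub, rab, sef)
vim  (by R1: orv, qux)
laz  (by R19: vim, cob, hep)
tiz  (by R15: laz, kiv)

Yes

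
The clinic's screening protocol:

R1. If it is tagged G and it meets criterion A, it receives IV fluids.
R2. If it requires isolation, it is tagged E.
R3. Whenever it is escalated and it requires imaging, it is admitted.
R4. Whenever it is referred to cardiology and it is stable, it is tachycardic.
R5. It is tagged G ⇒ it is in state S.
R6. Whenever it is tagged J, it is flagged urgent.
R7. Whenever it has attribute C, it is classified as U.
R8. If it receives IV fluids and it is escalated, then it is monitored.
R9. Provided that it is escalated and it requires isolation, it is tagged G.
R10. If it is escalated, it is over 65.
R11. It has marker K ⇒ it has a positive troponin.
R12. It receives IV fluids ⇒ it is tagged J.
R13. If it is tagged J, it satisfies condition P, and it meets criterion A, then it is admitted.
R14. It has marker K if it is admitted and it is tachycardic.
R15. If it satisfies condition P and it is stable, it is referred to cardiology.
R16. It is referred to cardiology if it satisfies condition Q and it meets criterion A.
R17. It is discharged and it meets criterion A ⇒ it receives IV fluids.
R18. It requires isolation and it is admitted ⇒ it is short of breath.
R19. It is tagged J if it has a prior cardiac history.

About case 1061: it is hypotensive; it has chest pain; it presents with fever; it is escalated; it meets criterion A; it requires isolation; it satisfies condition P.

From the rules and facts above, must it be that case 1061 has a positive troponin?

Forward chaining from the given facts derives: is tagged E, is tagged G, is over 65, receives IV fluids, is in state S, is monitored, is tagged J, is admitted, is short of breath, is flagged urgent.
The only rule concluding "it has a positive troponin" is R11, which needs "it has marker K"; that is never established.

No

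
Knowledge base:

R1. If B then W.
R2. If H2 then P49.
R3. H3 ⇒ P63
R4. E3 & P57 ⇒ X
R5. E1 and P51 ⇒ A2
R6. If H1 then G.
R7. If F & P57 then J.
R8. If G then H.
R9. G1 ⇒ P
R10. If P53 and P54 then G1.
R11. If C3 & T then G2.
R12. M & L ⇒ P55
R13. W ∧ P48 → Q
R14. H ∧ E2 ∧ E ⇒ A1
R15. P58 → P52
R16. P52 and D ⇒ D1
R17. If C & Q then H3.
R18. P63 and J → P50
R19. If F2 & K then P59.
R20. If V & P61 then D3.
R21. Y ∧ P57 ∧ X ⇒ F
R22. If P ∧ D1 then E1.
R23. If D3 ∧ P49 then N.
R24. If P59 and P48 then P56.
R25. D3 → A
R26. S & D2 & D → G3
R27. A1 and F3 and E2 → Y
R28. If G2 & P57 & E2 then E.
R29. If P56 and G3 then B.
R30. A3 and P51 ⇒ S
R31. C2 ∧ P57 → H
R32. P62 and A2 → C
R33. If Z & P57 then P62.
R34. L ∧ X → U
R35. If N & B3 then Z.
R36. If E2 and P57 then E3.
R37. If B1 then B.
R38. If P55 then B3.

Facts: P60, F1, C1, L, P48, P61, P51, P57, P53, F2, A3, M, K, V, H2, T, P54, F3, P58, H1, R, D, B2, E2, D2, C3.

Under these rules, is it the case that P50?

P49  (by R2: H2)
G  (by R6: H1)
H  (by R8: G)
G1  (by R10: P53, P54)
G2  (by R11: C3, T)
P55  (by R12: M, L)
P52  (by R15: P58)
D1  (by R16: P52, D)
P59  (by R19: F2, K)
D3  (by R20: V, P61)
N  (by R23: D3, P49)
P56  (by R24: P59, P48)
E  (by R28: G2, P57, E2)
S  (by R30: A3, P51)
E3  (by R36: E2, P57)
B3  (by R38: P55)
X  (by R4: E3, P57)
P  (by R9: G1)
A1  (by R14: H, E2, E)
E1  (by R22: P, D1)
G3  (by R26: S, D2, D)
Y  (by R27: A1, F3, E2)
B  (by R29: P56, G3)
Z  (by R35: N, B3)
W  (by R1: B)
A2  (by R5: E1, P51)
Q  (by R13: W, P48)
F  (by R21: Y, P57, X)
P62  (by R33: Z, P57)
J  (by R7: F, P57)
C  (by R32: P62, A2)
H3  (by R17: C, Q)
P63  (by R3: H3)
P50  (by R18: P63, J)

Yes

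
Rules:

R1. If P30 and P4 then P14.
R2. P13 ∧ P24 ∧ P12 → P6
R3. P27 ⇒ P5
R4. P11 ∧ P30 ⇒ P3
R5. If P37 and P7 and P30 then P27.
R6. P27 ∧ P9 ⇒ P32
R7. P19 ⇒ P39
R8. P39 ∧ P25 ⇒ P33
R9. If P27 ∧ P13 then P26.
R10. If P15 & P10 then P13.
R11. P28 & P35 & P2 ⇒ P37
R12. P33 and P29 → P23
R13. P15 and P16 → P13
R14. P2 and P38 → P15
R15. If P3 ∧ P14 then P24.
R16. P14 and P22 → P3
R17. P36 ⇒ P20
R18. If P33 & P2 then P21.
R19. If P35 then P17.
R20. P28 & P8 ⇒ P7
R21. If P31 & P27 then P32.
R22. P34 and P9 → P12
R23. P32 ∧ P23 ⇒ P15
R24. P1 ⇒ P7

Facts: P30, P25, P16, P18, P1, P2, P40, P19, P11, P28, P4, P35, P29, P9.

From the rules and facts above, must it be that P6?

No

Forward chaining from the given facts derives: P14, P3, P39, P33, P37, P23, P24, P21, P17, P7, P27, P32, P15, P5, P13, P26.
The only rule concluding P6 is R2, which needs P12; that is never established.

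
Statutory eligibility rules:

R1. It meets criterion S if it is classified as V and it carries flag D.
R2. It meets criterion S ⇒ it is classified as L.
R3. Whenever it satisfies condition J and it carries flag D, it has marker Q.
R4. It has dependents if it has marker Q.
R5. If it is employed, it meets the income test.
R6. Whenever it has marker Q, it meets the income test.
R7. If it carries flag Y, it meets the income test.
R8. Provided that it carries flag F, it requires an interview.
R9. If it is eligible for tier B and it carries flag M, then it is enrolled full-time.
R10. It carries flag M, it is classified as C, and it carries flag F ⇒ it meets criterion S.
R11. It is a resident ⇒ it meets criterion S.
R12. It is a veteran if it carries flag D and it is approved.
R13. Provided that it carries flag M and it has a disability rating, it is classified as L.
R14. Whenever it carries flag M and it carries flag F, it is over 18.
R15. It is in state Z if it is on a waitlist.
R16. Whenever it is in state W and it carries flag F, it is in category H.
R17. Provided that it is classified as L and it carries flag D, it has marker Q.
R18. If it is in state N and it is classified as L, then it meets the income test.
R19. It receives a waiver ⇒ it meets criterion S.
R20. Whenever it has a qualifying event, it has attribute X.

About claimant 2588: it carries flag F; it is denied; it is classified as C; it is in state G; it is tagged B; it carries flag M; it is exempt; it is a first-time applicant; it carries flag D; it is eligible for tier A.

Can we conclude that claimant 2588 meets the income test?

Yes

By R10 (it carries flag M, it is classified as C, it carries flag F): it meets criterion S.
By R2 (it meets criterion S): it is classified as L.
By R17 (it is classified as L, it carries flag D): it has marker Q.
By R6 (it has marker Q): it meets the income test.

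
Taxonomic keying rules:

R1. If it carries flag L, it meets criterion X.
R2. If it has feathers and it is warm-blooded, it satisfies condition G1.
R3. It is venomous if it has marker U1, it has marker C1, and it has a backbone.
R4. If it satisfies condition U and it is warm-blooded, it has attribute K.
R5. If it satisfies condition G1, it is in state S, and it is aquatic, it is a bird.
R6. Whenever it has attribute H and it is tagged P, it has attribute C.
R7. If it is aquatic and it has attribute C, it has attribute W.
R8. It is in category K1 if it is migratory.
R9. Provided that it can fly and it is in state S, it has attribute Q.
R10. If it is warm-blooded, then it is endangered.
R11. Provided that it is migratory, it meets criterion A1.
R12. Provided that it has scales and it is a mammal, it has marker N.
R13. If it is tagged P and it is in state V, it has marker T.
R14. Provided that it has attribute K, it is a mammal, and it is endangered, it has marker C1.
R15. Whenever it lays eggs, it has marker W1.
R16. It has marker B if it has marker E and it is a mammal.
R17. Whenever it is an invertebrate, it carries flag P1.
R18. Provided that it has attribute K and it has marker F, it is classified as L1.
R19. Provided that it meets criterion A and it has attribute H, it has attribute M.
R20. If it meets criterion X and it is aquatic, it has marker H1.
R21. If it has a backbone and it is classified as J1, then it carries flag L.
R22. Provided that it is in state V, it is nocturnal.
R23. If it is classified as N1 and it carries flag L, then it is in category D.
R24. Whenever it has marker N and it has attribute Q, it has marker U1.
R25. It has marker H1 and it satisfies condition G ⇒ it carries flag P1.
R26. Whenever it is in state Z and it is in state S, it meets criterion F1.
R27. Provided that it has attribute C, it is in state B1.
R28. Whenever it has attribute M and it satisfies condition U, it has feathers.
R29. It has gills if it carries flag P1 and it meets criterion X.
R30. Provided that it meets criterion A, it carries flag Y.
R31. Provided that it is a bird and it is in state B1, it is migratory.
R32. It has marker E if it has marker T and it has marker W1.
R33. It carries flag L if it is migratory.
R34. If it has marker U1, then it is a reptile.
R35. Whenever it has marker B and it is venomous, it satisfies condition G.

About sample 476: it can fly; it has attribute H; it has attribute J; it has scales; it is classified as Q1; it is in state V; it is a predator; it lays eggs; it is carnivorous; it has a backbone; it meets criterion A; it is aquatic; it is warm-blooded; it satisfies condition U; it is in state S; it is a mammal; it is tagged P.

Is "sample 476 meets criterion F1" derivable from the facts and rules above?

No

Forward chaining from the given facts derives: has attribute K, has attribute C, has attribute W, has attribute Q, is endangered, has marker N, has marker T, has marker C1, has marker W1, has attribute M, is nocturnal, has marker U1, is in state B1, has feathers, carries flag Y, has marker E, is a reptile, satisfies condition G1, is venomous, is a bird, has marker B, is migratory, carries flag L, satisfies condition G, meets criterion X, is in category K1, meets criterion A1, has marker H1, carries flag P1, has gills.
The only rule concluding "it meets criterion F1" is R26, which needs "it is in state Z"; that is never established.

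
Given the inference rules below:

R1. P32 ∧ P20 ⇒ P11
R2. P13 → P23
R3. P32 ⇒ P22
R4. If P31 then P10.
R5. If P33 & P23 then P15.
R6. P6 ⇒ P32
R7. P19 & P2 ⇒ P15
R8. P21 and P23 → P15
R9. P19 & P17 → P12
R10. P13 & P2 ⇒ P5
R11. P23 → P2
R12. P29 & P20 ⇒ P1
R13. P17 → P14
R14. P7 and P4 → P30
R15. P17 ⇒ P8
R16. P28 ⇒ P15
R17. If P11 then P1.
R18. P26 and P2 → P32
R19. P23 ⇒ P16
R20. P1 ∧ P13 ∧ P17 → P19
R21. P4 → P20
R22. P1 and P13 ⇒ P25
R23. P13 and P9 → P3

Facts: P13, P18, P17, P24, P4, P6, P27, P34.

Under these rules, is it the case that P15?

Yes

P23  (by R2: P13)
P32  (by R6: P6)
P2  (by R11: P23)
P20  (by R21: P4)
P11  (by R1: P32, P20)
P1  (by R17: P11)
P19  (by R20: P1, P13, P17)
P15  (by R7: P19, P2)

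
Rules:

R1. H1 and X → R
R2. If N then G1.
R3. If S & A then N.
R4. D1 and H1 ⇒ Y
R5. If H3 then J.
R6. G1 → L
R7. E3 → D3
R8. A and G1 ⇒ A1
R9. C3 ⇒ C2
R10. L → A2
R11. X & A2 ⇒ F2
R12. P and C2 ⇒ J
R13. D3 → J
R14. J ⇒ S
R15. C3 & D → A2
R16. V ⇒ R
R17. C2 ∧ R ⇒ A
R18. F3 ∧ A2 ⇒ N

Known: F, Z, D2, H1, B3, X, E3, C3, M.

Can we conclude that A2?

Yes

R  (by R1: H1, X)
D3  (by R7: E3)
C2  (by R9: C3)
J  (by R13: D3)
S  (by R14: J)
A  (by R17: C2, R)
N  (by R3: S, A)
G1  (by R2: N)
L  (by R6: G1)
A2  (by R10: L)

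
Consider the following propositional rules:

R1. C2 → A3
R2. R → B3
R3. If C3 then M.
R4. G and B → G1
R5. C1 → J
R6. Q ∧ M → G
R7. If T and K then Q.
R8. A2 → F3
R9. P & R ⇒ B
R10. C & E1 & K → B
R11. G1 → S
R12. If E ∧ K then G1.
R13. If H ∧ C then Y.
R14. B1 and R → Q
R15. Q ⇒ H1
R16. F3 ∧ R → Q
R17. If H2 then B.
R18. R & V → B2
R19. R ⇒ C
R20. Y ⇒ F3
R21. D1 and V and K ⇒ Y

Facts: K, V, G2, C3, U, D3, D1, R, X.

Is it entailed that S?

Forward chaining from the given facts derives: B3, M, B2, C, Y, F3, Q, G, H1.
The only rule concluding S is R11, which needs G1; that is never established.

No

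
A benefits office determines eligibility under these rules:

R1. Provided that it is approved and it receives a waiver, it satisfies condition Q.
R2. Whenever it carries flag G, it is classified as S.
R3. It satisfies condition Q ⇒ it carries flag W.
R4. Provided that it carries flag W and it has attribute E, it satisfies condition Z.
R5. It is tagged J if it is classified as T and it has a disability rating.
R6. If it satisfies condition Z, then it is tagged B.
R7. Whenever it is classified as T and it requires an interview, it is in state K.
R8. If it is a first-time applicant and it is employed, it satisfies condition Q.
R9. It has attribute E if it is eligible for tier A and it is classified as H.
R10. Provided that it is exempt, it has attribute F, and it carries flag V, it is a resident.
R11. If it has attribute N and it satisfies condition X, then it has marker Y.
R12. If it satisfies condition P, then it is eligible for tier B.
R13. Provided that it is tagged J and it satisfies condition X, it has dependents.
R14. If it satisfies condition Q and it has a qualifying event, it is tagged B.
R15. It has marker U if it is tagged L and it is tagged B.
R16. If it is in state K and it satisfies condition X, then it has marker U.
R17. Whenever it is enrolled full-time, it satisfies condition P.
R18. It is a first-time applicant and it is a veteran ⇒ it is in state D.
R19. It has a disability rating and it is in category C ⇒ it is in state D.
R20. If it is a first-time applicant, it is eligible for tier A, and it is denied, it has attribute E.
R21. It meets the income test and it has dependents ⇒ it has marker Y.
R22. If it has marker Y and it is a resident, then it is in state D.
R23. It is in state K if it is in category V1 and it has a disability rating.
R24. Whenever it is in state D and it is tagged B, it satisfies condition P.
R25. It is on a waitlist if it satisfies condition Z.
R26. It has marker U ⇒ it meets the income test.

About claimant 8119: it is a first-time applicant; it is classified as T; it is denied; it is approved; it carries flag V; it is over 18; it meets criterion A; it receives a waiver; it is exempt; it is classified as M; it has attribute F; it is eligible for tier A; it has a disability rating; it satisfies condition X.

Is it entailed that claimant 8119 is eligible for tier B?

Forward chaining from the given facts derives: satisfies condition Q, carries flag W, is tagged J, is a resident, has dependents, has attribute E, satisfies condition Z, is tagged B, is on a waitlist.
The only rule concluding "it is eligible for tier B" is R12, which needs "it satisfies condition P"; that is never established.

No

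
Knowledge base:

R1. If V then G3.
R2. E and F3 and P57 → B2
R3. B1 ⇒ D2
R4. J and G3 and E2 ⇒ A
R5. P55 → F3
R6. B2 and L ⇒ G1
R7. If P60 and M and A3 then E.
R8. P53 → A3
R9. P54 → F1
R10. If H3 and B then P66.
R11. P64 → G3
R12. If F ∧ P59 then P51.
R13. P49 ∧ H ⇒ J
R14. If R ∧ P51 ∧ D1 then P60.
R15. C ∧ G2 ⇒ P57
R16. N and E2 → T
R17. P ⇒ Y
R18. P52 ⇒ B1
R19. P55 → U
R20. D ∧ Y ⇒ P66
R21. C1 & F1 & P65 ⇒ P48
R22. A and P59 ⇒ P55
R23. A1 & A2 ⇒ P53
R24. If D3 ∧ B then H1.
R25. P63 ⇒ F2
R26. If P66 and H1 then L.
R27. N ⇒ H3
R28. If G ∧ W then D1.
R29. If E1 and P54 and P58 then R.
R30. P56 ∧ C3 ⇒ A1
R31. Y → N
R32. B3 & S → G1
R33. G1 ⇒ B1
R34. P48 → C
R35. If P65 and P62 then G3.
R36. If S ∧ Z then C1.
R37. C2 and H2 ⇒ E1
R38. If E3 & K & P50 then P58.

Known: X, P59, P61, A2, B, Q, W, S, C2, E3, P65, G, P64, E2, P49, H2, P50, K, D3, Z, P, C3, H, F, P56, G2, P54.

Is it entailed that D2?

Forward chaining from the given facts derives: F1, G3, P51, J, Y, H1, D1, A1, N, C1, E1, P58, A, T, P48, P55, P53, H3, R, C, F3, A3, P66, P60, P57, U, L.
The only rule concluding D2 is R3, which needs B1; that is never established.

No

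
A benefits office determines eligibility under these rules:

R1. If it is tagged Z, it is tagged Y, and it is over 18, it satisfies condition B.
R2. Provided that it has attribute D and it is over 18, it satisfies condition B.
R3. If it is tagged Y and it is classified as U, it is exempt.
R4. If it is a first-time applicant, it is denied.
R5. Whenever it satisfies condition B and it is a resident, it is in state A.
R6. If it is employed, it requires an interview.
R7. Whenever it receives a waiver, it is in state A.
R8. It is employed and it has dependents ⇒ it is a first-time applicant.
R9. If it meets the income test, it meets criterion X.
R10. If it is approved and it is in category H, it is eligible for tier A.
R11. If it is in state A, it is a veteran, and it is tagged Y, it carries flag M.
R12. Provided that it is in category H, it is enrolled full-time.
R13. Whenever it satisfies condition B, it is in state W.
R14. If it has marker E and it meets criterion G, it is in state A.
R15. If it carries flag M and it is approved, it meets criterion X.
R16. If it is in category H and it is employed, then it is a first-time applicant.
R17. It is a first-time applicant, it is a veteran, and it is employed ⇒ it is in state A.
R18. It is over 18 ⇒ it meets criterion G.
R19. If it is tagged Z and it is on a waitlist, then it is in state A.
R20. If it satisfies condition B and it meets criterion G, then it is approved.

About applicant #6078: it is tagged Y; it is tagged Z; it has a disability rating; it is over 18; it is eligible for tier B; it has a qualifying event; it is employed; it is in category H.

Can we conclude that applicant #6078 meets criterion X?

No

Forward chaining from the given facts derives: satisfies condition B, requires an interview, is enrolled full-time, is in state W, is a first-time applicant, meets criterion G, is approved, is denied, is eligible for tier A.
Rules concluding "it meets criterion X": R9 needs "it meets the income test"; R15 needs "it carries flag M" — none of these are established.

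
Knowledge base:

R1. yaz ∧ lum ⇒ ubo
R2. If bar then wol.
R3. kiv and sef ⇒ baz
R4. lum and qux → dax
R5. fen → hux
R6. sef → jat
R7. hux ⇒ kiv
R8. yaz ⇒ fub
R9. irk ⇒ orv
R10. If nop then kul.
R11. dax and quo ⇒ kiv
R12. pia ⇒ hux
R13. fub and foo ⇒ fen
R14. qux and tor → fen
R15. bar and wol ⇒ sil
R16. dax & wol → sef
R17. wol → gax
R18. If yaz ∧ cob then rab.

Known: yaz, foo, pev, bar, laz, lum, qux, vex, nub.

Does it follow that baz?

wol  (by R2: bar)
dax  (by R4: lum, qux)
fub  (by R8: yaz)
fen  (by R13: fub, foo)
sef  (by R16: dax, wol)
hux  (by R5: fen)
kiv  (by R7: hux)
baz  (by R3: kiv, sef)

Yes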